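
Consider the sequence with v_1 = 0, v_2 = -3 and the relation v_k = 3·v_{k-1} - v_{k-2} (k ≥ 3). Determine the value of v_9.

Compute successive terms:
v_3 = -9; v_4 = -24; v_5 = -63; v_6 = -165; v_7 = -432; v_8 = -1131; v_9 = -2961.

-2961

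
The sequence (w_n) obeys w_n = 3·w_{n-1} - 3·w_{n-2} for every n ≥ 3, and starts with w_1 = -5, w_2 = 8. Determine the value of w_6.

207

Applying the relation repeatedly:
w_3 = 39; w_4 = 93; w_5 = 162; w_6 = 207.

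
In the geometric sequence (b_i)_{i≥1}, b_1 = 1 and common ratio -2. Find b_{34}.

b_i = 1·(-2)^(i-1).
b_{34} = 1·(-2)^33 = -8589934592.

-8589934592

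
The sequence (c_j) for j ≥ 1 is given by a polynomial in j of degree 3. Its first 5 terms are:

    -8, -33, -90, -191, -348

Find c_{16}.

1st diffs: -25, -57, -101, -157.
2nd diffs: -32, -44, -56.
3rd diffs: -12, -12 (constant).
Newton forward-difference form: c_j = -8 + (-25)·C(j-1,1) + (-32)·C(j-1,2) + (-12)·C(j-1,3).
At j = 16: j-1 = 15, so c_{16} = -8 - 375 - 3360 - 5460 = -9203.

-9203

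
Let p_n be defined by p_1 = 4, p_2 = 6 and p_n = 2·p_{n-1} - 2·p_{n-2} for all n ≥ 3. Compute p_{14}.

-384

Step forward from the initial values:
p_3 = 4; p_4 = -4; p_5 = -16; …; p_{11} = 64; p_{12} = -64; p_{13} = -256; p_{14} = -384.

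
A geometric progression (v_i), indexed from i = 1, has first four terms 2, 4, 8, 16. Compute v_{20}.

Common ratio r = 2.
v_i = 2·2^(i-1).
v_{20} = 2·2^19 = 1048576.

1048576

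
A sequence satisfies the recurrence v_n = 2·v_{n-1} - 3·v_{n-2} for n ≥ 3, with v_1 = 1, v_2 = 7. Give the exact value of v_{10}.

v_3 = 11  v_4 = 1  v_5 = -31  v_6 = -65  v_7 = -37  v_8 = 121  v_9 = 353  v_{10} = 343.

343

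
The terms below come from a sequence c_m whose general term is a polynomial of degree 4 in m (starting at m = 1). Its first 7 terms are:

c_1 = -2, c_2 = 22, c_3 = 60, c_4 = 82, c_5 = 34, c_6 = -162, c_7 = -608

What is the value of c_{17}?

-58418

1st diffs: 24, 38, 22, -48, -196, -446.
2nd diffs: 14, -16, -70, -148, -250.
3rd diffs: -30, -54, -78, -102.
4th diffs: -24, -24, -24 (constant).
Newton forward-difference form: c_m = -2 + 24·C(m-1,1) + 14·C(m-1,2) + (-30)·C(m-1,3) + (-24)·C(m-1,4).
At m = 17: m-1 = 16, so c_{17} = -2 + 384 + 1680 - 16800 - 43680 = -58418.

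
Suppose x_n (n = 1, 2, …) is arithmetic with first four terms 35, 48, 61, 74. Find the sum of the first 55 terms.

Common difference d = 13.
x_n = 35 + (n - 1)·13.
x_{55} = 737; S = 55·(35 + 737)/2 = 21230.

21230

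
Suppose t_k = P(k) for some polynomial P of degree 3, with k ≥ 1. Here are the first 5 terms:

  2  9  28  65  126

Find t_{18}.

1st diffs: 7, 19, 37, 61.
2nd diffs: 12, 18, 24.
3rd diffs: 6, 6 (constant).
Newton forward-difference form: t_k = 2 + 7·C(k-1,1) + 12·C(k-1,2) + 6·C(k-1,3).
At k = 18: k-1 = 17, so t_{18} = 2 + 119 + 1632 + 4080 = 5833.

5833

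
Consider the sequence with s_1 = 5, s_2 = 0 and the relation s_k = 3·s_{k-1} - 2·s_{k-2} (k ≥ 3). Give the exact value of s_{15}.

-81910

Step forward from the initial values:
s_3 = -10, s_4 = -30, s_5 = -70, …, s_{12} = -10230, s_{13} = -20470, s_{14} = -40950, s_{15} = -81910.
(Characteristic roots are 2 and 1.)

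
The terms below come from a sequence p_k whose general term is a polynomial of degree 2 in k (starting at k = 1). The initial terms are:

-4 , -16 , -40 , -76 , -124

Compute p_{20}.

-2284

1st diffs: -12, -24, -36, -48.
2nd diffs: -12, -12, -12 (constant).
Newton forward-difference form: p_k = -4 + (-12)·C(k-1,1) + (-12)·C(k-1,2).
At k = 20: k-1 = 19, so p_{20} = -4 - 228 - 2052 = -2284.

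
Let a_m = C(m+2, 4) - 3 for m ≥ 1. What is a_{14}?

1817

C(16, 4) = 1820, so a_{14} = 1817.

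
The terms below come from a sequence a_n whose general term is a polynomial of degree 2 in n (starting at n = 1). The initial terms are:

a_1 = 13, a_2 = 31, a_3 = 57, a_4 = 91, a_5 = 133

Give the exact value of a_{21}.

1st diffs: 18, 26, 34, 42.
2nd diffs: 8, 8, 8 (constant).
Newton forward-difference form: a_n = 13 + 18·C(n-1,1) + 8·C(n-1,2).
At n = 21: n-1 = 20, so a_{21} = 13 + 360 + 1520 = 1893.

1893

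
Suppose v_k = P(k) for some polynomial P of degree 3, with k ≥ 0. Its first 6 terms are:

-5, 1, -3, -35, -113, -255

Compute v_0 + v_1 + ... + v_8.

1st diffs: 6, -4, -32, -78, -142.
2nd diffs: -10, -28, -46, -64.
3rd diffs: -18, -18, -18 (constant).
So v_k = -3k^3 + 4k^2 + 5k - 5.
Continuing: -479, -803, -1245.
Summing k = 0..8 (9 terms) gives -2937.

-2937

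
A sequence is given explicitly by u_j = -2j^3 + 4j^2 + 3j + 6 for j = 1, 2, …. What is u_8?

-738

u_8 = -2·8^3 + 4·8^2 + 3·8 + 6 = -738.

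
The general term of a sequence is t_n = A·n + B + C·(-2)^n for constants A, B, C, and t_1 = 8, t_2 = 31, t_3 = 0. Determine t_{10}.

At n = 1, 2, 3: A + B - 2C = 8; 2A + B + 4C = 31; 3A + B - 8C = 0.
Subtracting the first from the second: A + 6C = 23.
Subtracting the second from the third: A - 12C = -31.
Solving: C = 3, A = 5, then B = 9.
Therefore t_{10} = 50 + 9 + 3·1024 = 3131.

3131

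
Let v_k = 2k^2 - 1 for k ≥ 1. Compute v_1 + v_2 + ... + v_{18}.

Over k = 1..18: Σk = 171, Σk² = 2109.
Total = (2)·2109 + (-1)·18 = 4200.

4200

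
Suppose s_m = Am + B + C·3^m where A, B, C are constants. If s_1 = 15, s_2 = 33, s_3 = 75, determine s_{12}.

1062957

The three given values yield: A + B + 3C = 15; 2A + B + 9C = 33; 3A + B + 27C = 75.
Subtracting the first from the second: A + 6C = 18.
Subtracting the second from the third: A + 18C = 42.
Solving: C = 2, A = 6, then B = 3.
Therefore s_{12} = 72 + 3 + 2·531441 = 1062957.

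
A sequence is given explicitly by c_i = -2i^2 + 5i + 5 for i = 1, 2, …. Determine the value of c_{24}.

c_{24} = -2·24^2 + 5·24 + 5 = -1027.

-1027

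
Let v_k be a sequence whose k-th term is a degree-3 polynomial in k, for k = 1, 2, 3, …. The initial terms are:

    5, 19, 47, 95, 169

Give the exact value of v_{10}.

1st diffs: 14, 28, 48, 74.
2nd diffs: 14, 20, 26.
3rd diffs: 6, 6 (constant).
Newton forward-difference form: v_k = 5 + 14·C(k-1,1) + 14·C(k-1,2) + 6·C(k-1,3).
At k = 10: k-1 = 9, so v_{10} = 5 + 126 + 504 + 504 = 1139.

1139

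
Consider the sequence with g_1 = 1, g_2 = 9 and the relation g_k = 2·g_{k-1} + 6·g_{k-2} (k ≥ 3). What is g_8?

17256

Applying the relation repeatedly:
g_3 = 24;  g_4 = 102;  g_5 = 348;  g_6 = 1308;  g_7 = 4704;  g_8 = 17256.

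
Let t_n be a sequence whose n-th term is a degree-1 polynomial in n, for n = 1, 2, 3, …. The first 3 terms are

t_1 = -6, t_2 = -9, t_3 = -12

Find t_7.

1st diffs: -3, -3 (constant).
So t_n = -3n - 3.
Evaluating at n = 7 gives t_7 = -24.

-24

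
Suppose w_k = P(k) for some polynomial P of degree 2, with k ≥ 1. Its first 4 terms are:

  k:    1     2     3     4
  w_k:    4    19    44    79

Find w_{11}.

1st diffs: 15, 25, 35.
2nd diffs: 10, 10 (constant).
So w_k = 5k^2 - 1.
Evaluating at k = 11 gives w_{11} = 604.

604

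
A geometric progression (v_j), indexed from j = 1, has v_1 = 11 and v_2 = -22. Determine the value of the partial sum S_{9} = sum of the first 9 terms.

Common ratio r = -2.
v_j = 11·(-2)^(j-1).
S = 11·((-2)^9 - 1)/(-2 - 1) = 11·(-512 - 1)/(-3) = 1881.

1881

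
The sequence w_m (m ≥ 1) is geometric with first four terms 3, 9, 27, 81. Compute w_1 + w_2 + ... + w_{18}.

581130732

Common ratio r = 3.
w_m = 3·3^(m-1).
S = 3·(3^18 - 1)/(3 - 1) = 3·(387420489 - 1)/(2) = 581130732.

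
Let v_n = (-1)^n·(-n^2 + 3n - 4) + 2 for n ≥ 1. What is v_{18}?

-272

(-1)^18 = 1; -n^2 + 3n - 4 at n=18 is -274; so v_{18} = -272.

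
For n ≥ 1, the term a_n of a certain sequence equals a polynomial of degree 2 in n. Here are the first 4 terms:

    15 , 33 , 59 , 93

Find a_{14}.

873

1st diffs: 18, 26, 34.
2nd diffs: 8, 8 (constant).
Newton forward-difference form: a_n = 15 + 18·C(n-1,1) + 8·C(n-1,2).
At n = 14: n-1 = 13, so a_{14} = 15 + 234 + 624 = 873.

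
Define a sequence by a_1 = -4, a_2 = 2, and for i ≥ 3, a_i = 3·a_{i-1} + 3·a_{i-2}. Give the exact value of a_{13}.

-2242404

Applying the relation repeatedly:
a_3 = -6, a_4 = -12, a_5 = -54, …, a_{10} = -41148, a_{11} = -156006, a_{12} = -591462, a_{13} = -2242404.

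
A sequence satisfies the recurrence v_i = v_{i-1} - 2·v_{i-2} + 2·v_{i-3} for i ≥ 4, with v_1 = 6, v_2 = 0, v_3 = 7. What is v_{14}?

-399

Step forward from the initial values:
v_4 = 19, v_5 = 5, v_6 = -19, …, v_{11} = 17, v_{12} = 209, v_{13} = -15, v_{14} = -399.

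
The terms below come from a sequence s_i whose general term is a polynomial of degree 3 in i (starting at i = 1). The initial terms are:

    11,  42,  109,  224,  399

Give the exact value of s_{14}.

1st diffs: 31, 67, 115, 175.
2nd diffs: 36, 48, 60.
3rd diffs: 12, 12 (constant).
So s_i = 2i^3 + 6i^2 - i + 4.
Evaluating at i = 14 gives s_{14} = 6654.

6654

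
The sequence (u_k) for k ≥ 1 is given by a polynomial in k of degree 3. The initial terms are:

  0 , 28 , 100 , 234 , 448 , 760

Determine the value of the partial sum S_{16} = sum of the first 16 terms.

60760

1st diffs: 28, 72, 134, 214, 312.
2nd diffs: 44, 62, 80, 98.
3rd diffs: 18, 18, 18 (constant).
Newton forward-difference form: u_k = 28·C(k-1,1) + 44·C(k-1,2) + 18·C(k-1,3).
Continuing: …, 1188, 1750, 2464, 3348, …, u_{16} = 13230.
Summing k = 1..16 (16 terms) gives 60760.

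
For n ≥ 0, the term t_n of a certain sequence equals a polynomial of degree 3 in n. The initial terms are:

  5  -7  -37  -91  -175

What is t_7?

1st diffs: -12, -30, -54, -84.
2nd diffs: -18, -24, -30.
3rd diffs: -6, -6 (constant).
So t_n = -n^3 - 6n^2 - 5n + 5.
Evaluating at n = 7 gives t_7 = -667.

-667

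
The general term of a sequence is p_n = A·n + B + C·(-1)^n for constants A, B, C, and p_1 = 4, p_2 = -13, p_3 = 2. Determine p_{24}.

Plug in n = 1, 2, 3: A + B - C = 4; 2A + B + C = -13; 3A + B - C = 2.
Subtracting the first from the second: A + 2C = -17.
Subtracting the second from the third: A - 2C = 15.
Solving: C = -8, A = -1, then B = -3.
Therefore p_{24} = -24 + (-3) + (-8)·1 = -35.

-35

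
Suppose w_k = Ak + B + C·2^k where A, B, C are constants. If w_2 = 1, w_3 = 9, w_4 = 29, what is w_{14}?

Write the equations: 2A + B + 4C = 1; 3A + B + 8C = 9; 4A + B + 16C = 29.
Subtracting the first from the second: A + 4C = 8.
Subtracting the second from the third: A + 8C = 20.
Solving: C = 3, A = -4, then B = -3.
Hence w_{14} = -4·14 + (-3) + 3·16384 = 49093.

49093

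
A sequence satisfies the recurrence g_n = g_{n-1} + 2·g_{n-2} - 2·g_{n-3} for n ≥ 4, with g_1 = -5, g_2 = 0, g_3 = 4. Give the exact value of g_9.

g_4 = 14  g_5 = 22  g_6 = 42  g_7 = 58  g_8 = 98  g_9 = 130.

130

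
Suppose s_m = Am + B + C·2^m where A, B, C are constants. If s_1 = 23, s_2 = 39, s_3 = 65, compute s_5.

197

The three given values yield: A + B + 2C = 23; 2A + B + 4C = 39; 3A + B + 8C = 65.
Subtracting the first from the second: A + 2C = 16.
Subtracting the second from the third: A + 4C = 26.
Solving: C = 5, A = 6, then B = 7.
So s_m = 6·m + 7 + 5·2^m; at m=5 this is 197.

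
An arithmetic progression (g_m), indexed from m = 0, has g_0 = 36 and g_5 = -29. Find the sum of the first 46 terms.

-11799

Common difference d = (-29 - 36) / (5 - 0) = -13.
g_m = 36 + (m - 0)·(-13).
g_{45} = -549; S = 46·(36 + (-549))/2 = -11799.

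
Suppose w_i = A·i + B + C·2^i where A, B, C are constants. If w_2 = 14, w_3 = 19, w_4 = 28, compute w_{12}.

4116

Plug in i = 2, 3, 4: 2A + B + 4C = 14; 3A + B + 8C = 19; 4A + B + 16C = 28.
Subtracting the first from the second: A + 4C = 5.
Subtracting the second from the third: A + 8C = 9.
Solving: C = 1, A = 1, then B = 8.
So w_i = 1·i + 8 + 1·2^i; at i=12 this is 4116.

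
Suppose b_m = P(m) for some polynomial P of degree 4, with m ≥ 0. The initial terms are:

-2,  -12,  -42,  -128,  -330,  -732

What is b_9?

-6860

1st diffs: -10, -30, -86, -202, -402.
2nd diffs: -20, -56, -116, -200.
3rd diffs: -36, -60, -84.
4th diffs: -24, -24 (constant).
So b_m = -m^4 - 3m^2 - 6m - 2.
Evaluating at m = 9 gives b_9 = -6860.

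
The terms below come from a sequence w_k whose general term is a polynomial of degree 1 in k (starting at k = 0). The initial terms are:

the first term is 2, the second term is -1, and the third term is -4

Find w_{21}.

1st diffs: -3, -3 (constant).
So w_k = -3k + 2.
Evaluating at k = 21 gives w_{21} = -61.

-61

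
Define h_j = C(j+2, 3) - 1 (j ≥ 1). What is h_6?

C(8, 3) = 56, so h_6 = 55.

55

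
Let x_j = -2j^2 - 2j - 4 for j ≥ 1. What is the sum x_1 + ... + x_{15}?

-2780

Over j = 1..15: Σj = 120, Σj² = 1240.
Total = (-2)·1240 + (-2)·120 + (-4)·15 = -2780.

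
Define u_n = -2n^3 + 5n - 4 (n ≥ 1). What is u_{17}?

u_{17} = -2·17^3 + 5·17 - 4 = -9745.

-9745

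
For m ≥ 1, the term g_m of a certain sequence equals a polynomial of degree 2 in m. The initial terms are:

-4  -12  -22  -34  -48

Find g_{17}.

-372

1st diffs: -8, -10, -12, -14.
2nd diffs: -2, -2, -2 (constant).
Newton forward-difference form: g_m = -4 + (-8)·C(m-1,1) + (-2)·C(m-1,2).
At m = 17: m-1 = 16, so g_{17} = -4 - 128 - 240 = -372.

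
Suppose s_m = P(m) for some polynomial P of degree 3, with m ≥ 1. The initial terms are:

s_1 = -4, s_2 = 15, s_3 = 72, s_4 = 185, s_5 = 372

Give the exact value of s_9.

1st diffs: 19, 57, 113, 187.
2nd diffs: 38, 56, 74.
3rd diffs: 18, 18 (constant).
Newton forward-difference form: s_m = -4 + 19·C(m-1,1) + 38·C(m-1,2) + 18·C(m-1,3).
At m = 9: m-1 = 8, so s_9 = -4 + 152 + 1064 + 1008 = 2220.

2220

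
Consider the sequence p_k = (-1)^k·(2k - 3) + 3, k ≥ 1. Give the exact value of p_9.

(-1)^9 = -1; 2k - 3 at k=9 is 15; so p_9 = -12.

-12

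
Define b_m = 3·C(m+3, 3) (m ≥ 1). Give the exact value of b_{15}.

C(18, 3) = 816, so b_{15} = 2448.

2448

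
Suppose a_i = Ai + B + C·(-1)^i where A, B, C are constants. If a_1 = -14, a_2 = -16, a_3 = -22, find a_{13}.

-62

Plug in i = 1, 2, 3: A + B - C = -14; 2A + B + C = -16; 3A + B - C = -22.
Subtracting the first from the second: A + 2C = -2.
Subtracting the second from the third: A - 2C = -6.
Solving: C = 1, A = -4, then B = -9.
So a_i = -4·i + (-9) + 1·(-1)^i; at i=13 this is -62.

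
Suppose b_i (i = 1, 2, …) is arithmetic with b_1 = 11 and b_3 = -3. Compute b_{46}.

-304

Common difference d = (-3 - 11) / (3 - 1) = -7.
b_i = 11 + (i - 1)·(-7).
b_{46} = 11 + 45·(-7) = -304.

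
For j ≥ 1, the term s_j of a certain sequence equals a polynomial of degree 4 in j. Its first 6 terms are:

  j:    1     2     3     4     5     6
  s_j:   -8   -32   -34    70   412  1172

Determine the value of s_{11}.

1st diffs: -24, -2, 104, 342, 760.
2nd diffs: 22, 106, 238, 418.
3rd diffs: 84, 132, 180.
4th diffs: 48, 48 (constant).
So s_j = 2j^4 - 6j^3 - 3j^2 - 3j + 2.
Evaluating at j = 11 gives s_{11} = 20902.

20902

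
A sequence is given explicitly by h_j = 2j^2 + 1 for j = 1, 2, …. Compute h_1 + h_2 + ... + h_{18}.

Over j = 1..18: Σj = 171, Σj² = 2109.
Total = (2)·2109 + (1)·18 = 4236.

4236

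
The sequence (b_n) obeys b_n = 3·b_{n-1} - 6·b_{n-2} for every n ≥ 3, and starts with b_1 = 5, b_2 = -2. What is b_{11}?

b_3 = -36, b_4 = -96, b_5 = -72, b_6 = 360, b_7 = 1512, b_8 = 2376, b_9 = -1944, b_{10} = -20088, b_{11} = -48600.

-48600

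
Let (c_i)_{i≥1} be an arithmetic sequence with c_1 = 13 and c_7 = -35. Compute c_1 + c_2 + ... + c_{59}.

-12921

Common difference d = (-35 - 13) / (7 - 1) = -8.
c_i = 13 + (i - 1)·(-8).
c_{59} = -451; S = 59·(13 + (-451))/2 = -12921.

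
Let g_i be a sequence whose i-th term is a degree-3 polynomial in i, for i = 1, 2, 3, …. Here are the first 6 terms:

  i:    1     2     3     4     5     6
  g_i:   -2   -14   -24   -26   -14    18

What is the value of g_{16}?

2758

1st diffs: -12, -10, -2, 12, 32.
2nd diffs: 2, 8, 14, 20.
3rd diffs: 6, 6, 6 (constant).
So g_i = i^3 - 5i^2 - 4i + 6.
Evaluating at i = 16 gives g_{16} = 2758.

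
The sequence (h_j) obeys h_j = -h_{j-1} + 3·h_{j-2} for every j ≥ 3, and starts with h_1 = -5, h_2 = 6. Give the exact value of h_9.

-2757

Iterate the recurrence:
h_3 = -21;  h_4 = 39;  h_5 = -102;  h_6 = 219;  h_7 = -525;  h_8 = 1182;  h_9 = -2757.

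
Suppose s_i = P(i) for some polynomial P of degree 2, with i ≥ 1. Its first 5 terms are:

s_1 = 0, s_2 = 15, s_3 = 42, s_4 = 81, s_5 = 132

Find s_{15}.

1302

1st diffs: 15, 27, 39, 51.
2nd diffs: 12, 12, 12 (constant).
Newton forward-difference form: s_i = 15·C(i-1,1) + 12·C(i-1,2).
At i = 15: i-1 = 14, so s_{15} = 210 + 1092 = 1302.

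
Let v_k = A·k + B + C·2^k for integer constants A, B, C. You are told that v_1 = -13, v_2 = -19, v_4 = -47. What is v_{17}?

Plug in k = 1, 2, 4: A + B + 2C = -13; 2A + B + 4C = -19; 4A + B + 16C = -47.
Subtracting the first from the second: A + 2C = -6.
Subtracting the second from the third: 2A + 12C = -28.
Solving: C = -2, A = -2, then B = -7.
So v_k = -2·k + (-7) + (-2)·2^k; at k=17 this is -262185.

-262185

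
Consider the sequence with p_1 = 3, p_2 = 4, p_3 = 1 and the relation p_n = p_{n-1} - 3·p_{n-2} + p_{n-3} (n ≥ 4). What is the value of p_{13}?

-739

p_4 = -8  p_5 = -7  p_6 = 18  p_7 = 31  p_8 = -30  p_9 = -105  p_{10} = 16  p_{11} = 301  p_{12} = 148  p_{13} = -739.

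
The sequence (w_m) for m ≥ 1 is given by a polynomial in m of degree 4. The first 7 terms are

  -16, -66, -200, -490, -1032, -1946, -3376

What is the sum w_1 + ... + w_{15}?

-214062

1st diffs: -50, -134, -290, -542, -914, -1430.
2nd diffs: -84, -156, -252, -372, -516.
3rd diffs: -72, -96, -120, -144.
4th diffs: -24, -24, -24 (constant).
Newton forward-difference form: w_m = -16 + (-50)·C(m-1,1) + (-84)·C(m-1,2) + (-72)·C(m-1,3) + (-24)·C(m-1,4).
Continuing: …, -5490, -8480, -12562, -17976, …, w_{15} = -58592.
Summing m = 1..15 (15 terms) gives -214062.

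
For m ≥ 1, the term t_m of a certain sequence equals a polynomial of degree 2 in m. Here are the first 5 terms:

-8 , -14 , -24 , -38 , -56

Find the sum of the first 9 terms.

-624

1st diffs: -6, -10, -14, -18.
2nd diffs: -4, -4, -4 (constant).
Newton forward-difference form: t_m = -8 + (-6)·C(m-1,1) + (-4)·C(m-1,2).
Continuing: -78, -104, -134, -168.
Summing m = 1..9 (9 terms) gives -624.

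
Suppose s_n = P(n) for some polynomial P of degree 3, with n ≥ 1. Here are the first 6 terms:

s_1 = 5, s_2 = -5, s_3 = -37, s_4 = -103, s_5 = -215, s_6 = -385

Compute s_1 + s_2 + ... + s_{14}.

1st diffs: -10, -32, -66, -112, -170.
2nd diffs: -22, -34, -46, -58.
3rd diffs: -12, -12, -12 (constant).
So s_n = -2n^3 + n^2 + n + 5.
Continuing: …, -625, -947, -1363, -1885, …, s_{14} = -5273.
Summing n = 1..14 (14 terms) gives -20860.

-20860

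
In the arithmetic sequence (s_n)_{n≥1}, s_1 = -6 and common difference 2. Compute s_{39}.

70

s_n = -6 + (n - 1)·2.
s_{39} = -6 + 38·2 = 70.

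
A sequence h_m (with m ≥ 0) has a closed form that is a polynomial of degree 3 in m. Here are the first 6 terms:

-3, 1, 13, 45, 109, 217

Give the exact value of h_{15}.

6357

1st diffs: 4, 12, 32, 64, 108.
2nd diffs: 8, 20, 32, 44.
3rd diffs: 12, 12, 12 (constant).
Newton forward-difference form: h_m = -3 + 4·C(m,1) + 8·C(m,2) + 12·C(m,3).
At m = 15: m = 15, so h_{15} = -3 + 60 + 840 + 5460 = 6357.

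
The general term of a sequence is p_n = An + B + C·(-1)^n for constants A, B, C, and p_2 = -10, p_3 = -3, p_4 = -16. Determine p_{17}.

Write the equations: 2A + B + C = -10; 3A + B - C = -3; 4A + B + C = -16.
Subtracting the first from the second: A - 2C = 7.
Subtracting the second from the third: A + 2C = -13.
Solving: C = -5, A = -3, then B = 1.
Hence p_{17} = -3·17 + 1 + (-5)·(-1) = -45.

-45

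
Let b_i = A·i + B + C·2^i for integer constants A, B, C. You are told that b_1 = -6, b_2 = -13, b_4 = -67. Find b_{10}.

The three given values yield: A + B + 2C = -6; 2A + B + 4C = -13; 4A + B + 16C = -67.
Subtracting the first from the second: A + 2C = -7.
Subtracting the second from the third: 2A + 12C = -54.
Solving: C = -5, A = 3, then B = 1.
Hence b_{10} = 3·10 + 1 + (-5)·1024 = -5089.

-5089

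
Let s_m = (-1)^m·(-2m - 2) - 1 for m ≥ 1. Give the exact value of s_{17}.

35

(-1)^17 = -1; -2m - 2 at m=17 is -36; so s_{17} = 35.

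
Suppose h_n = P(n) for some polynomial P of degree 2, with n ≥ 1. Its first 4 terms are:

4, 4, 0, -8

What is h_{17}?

1st diffs: 0, -4, -8.
2nd diffs: -4, -4 (constant).
Newton forward-difference form: h_n = 4 + (-4)·C(n-1,2).
At n = 17: n-1 = 16, so h_{17} = 4 - 480 = -476.

-476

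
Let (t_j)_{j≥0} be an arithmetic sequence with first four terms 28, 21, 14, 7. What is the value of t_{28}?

Common difference d = -7.
t_j = 28 + (j - 0)·(-7).
t_{28} = 28 + 28·(-7) = -168.

-168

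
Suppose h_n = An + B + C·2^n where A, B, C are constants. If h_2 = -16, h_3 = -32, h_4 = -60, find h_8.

At n = 2, 3, 4: 2A + B + 4C = -16; 3A + B + 8C = -32; 4A + B + 16C = -60.
Subtracting the first from the second: A + 4C = -16.
Subtracting the second from the third: A + 8C = -28.
Solving: C = -3, A = -4, then B = 4.
So h_n = -4·n + 4 + (-3)·2^n; at n=8 this is -796.

-796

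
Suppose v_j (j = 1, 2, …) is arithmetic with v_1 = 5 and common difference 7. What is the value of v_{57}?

397

v_j = 5 + (j - 1)·7.
v_{57} = 5 + 56·7 = 397.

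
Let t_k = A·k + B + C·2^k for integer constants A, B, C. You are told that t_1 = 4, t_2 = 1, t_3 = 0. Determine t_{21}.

Plug in k = 1, 2, 3: A + B + 2C = 4; 2A + B + 4C = 1; 3A + B + 8C = 0.
Subtracting the first from the second: A + 2C = -3.
Subtracting the second from the third: A + 4C = -1.
Solving: C = 1, A = -5, then B = 7.
Hence t_{21} = -5·21 + 7 + 1·2097152 = 2097054.

2097054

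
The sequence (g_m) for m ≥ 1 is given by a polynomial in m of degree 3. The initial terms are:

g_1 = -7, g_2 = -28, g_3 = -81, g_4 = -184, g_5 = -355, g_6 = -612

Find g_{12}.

-4968

1st diffs: -21, -53, -103, -171, -257.
2nd diffs: -32, -50, -68, -86.
3rd diffs: -18, -18, -18 (constant).
Newton forward-difference form: g_m = -7 + (-21)·C(m-1,1) + (-32)·C(m-1,2) + (-18)·C(m-1,3).
At m = 12: m-1 = 11, so g_{12} = -7 - 231 - 1760 - 2970 = -4968.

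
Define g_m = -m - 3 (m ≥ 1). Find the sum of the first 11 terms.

-99

Over m = 1..11: Σm = 66.
Total = (-1)·66 + (-3)·11 = -99.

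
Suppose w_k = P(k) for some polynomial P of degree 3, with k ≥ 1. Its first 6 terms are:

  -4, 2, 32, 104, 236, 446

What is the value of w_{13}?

1st diffs: 6, 30, 72, 132, 210.
2nd diffs: 24, 42, 60, 78.
3rd diffs: 18, 18, 18 (constant).
Newton forward-difference form: w_k = -4 + 6·C(k-1,1) + 24·C(k-1,2) + 18·C(k-1,3).
At k = 13: k-1 = 12, so w_{13} = -4 + 72 + 1584 + 3960 = 5612.

5612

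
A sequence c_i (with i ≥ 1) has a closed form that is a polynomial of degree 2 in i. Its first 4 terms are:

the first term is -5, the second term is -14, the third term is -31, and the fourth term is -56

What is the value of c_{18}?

1st diffs: -9, -17, -25.
2nd diffs: -8, -8 (constant).
So c_i = -4i^2 + 3i - 4.
Evaluating at i = 18 gives c_{18} = -1246.

-1246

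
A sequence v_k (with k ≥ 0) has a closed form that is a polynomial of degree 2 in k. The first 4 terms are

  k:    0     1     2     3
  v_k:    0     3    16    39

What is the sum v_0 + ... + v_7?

644

1st diffs: 3, 13, 23.
2nd diffs: 10, 10 (constant).
Newton forward-difference form: v_k = 3·C(k,1) + 10·C(k,2).
Continuing: 72, 115, 168, 231.
Summing k = 0..7 (8 terms) gives 644.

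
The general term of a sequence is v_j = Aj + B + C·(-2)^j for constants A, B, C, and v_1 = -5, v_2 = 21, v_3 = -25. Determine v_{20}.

Plug in j = 1, 2, 3: A + B - 2C = -5; 2A + B + 4C = 21; 3A + B - 8C = -25.
Subtracting the first from the second: A + 6C = 26.
Subtracting the second from the third: A - 12C = -46.
Solving: C = 4, A = 2, then B = 1.
So v_j = 2·j + 1 + 4·(-2)^j; at j=20 this is 4194345.

4194345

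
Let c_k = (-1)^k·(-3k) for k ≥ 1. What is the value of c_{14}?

(-1)^14 = 1; -3k at k=14 is -42; so c_{14} = -42.

-42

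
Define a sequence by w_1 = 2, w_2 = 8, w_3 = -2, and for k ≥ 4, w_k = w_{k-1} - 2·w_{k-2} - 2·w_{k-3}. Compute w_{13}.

3822

Compute successive terms:
w_4 = -22, w_5 = -34, w_6 = 14, w_7 = 126, w_8 = 166, w_9 = -114, w_{10} = -698, w_{11} = -802, w_{12} = 822, w_{13} = 3822.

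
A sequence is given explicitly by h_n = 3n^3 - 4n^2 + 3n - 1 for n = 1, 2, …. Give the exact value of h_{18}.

h_{18} = 3·18^3 - 4·18^2 + 3·18 - 1 = 16253.

16253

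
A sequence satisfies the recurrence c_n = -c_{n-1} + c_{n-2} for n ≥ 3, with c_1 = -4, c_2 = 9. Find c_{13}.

Compute successive terms:
c_3 = -13;  c_4 = 22;  c_5 = -35;  …;  c_{10} = 390;  c_{11} = -631;  c_{12} = 1021;  c_{13} = -1652.

-1652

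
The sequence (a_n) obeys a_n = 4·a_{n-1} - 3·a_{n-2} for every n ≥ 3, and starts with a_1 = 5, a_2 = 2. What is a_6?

Iterate the recurrence:
a_3 = -7  a_4 = -34  a_5 = -115  a_6 = -358.
(Characteristic roots are 3 and 1.)

-358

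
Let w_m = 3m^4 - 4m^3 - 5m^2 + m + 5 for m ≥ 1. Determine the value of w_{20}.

w_{20} = 3·20^4 - 4·20^3 - 5·20^2 + 1·20 + 5 = 446025.

446025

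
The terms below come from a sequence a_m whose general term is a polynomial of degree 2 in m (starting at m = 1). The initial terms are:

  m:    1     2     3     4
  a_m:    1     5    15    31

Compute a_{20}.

1103

1st diffs: 4, 10, 16.
2nd diffs: 6, 6 (constant).
So a_m = 3m^2 - 5m + 3.
Evaluating at m = 20 gives a_{20} = 1103.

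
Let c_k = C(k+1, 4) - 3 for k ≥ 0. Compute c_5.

C(6, 4) = 15, so c_5 = 12.

12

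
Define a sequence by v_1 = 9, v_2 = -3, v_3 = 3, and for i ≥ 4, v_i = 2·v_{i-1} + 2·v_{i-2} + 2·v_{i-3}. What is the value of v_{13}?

Step forward from the initial values:
v_4 = 18;  v_5 = 36;  v_6 = 114;  v_7 = 336;  v_8 = 972;  v_9 = 2844;  v_{10} = 8304;  v_{11} = 24240;  v_{12} = 70776;  v_{13} = 206640.

206640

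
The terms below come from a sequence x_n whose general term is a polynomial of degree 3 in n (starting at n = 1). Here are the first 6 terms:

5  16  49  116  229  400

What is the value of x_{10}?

1st diffs: 11, 33, 67, 113, 171.
2nd diffs: 22, 34, 46, 58.
3rd diffs: 12, 12, 12 (constant).
Newton forward-difference form: x_n = 5 + 11·C(n-1,1) + 22·C(n-1,2) + 12·C(n-1,3).
At n = 10: n-1 = 9, so x_{10} = 5 + 99 + 792 + 1008 = 1904.

1904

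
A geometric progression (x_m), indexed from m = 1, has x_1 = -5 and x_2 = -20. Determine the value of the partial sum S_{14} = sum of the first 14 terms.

Common ratio r = 4.
x_m = (-5)·4^(m-1).
S = (-5)·(4^14 - 1)/(4 - 1) = (-5)·(268435456 - 1)/(3) = -447392425.

-447392425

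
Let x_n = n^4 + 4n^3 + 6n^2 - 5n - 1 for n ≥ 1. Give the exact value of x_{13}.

x_{13} = 1·13^4 + 4·13^3 + 6·13^2 - 5·13 - 1 = 38297.

38297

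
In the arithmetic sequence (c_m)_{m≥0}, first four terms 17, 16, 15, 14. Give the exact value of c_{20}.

Common difference d = -1.
c_m = 17 + (m - 0)·(-1).
c_{20} = 17 + 20·(-1) = -3.

-3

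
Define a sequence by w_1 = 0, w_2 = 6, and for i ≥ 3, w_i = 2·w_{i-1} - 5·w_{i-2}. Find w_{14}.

w_3 = 12; w_4 = -6; w_5 = -72; …; w_{11} = -9348; w_{12} = -7926; w_{13} = 30888; w_{14} = 101406.

101406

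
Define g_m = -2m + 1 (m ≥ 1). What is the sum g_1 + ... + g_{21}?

-441

Over m = 1..21: Σm = 231.
Total = (-2)·231 + (1)·21 = -441.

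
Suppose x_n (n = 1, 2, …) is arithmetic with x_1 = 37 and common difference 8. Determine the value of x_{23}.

213

x_n = 37 + (n - 1)·8.
x_{23} = 37 + 22·8 = 213.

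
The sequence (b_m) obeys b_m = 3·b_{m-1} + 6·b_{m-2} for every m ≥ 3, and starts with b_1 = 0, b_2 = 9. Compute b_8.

47871

b_3 = 27, b_4 = 135, b_5 = 567, b_6 = 2511, b_7 = 10935, b_8 = 47871.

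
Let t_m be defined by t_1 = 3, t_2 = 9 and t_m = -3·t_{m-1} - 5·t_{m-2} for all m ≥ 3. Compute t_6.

-306

Iterate the recurrence:
t_3 = -42; t_4 = 81; t_5 = -33; t_6 = -306.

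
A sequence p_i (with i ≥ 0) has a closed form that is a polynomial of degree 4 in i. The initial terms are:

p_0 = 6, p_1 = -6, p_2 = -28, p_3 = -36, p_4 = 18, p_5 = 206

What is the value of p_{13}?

1st diffs: -12, -22, -8, 54, 188.
2nd diffs: -10, 14, 62, 134.
3rd diffs: 24, 48, 72.
4th diffs: 24, 24 (constant).
Newton forward-difference form: p_i = 6 + (-12)·C(i,1) + (-10)·C(i,2) + 24·C(i,3) + 24·C(i,4).
At i = 13: i = 13, so p_{13} = 6 - 156 - 780 + 6864 + 17160 = 23094.

23094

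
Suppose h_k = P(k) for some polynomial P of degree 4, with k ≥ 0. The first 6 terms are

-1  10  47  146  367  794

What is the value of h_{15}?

52034

1st diffs: 11, 37, 99, 221, 427.
2nd diffs: 26, 62, 122, 206.
3rd diffs: 36, 60, 84.
4th diffs: 24, 24 (constant).
Newton forward-difference form: h_k = -1 + 11·C(k,1) + 26·C(k,2) + 36·C(k,3) + 24·C(k,4).
At k = 15: k = 15, so h_{15} = -1 + 165 + 2730 + 16380 + 32760 = 52034.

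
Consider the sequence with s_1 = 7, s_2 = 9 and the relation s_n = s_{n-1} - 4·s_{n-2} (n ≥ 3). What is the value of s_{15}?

87869

s_3 = -19; s_4 = -55; s_5 = 21; …; s_{12} = 361; s_{13} = -29771; s_{14} = -31215; s_{15} = 87869.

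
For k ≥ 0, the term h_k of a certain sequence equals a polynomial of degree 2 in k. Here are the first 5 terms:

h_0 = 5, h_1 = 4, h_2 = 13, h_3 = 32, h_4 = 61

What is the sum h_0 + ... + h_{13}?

1st diffs: -1, 9, 19, 29.
2nd diffs: 10, 10, 10 (constant).
Newton forward-difference form: h_k = 5 + (-1)·C(k,1) + 10·C(k,2).
Continuing: …, 100, 149, 208, 277, …, h_{13} = 772.
Summing k = 0..13 (14 terms) gives 3619.

3619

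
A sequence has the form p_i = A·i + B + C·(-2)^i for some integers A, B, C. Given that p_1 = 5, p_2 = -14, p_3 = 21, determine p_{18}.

Write the equations: A + B - 2C = 5; 2A + B + 4C = -14; 3A + B - 8C = 21.
Subtracting the first from the second: A + 6C = -19.
Subtracting the second from the third: A - 12C = 35.
Solving: C = -3, A = -1, then B = 0.
So p_i = -1·i + 0 + (-3)·(-2)^i; at i=18 this is -786450.

-786450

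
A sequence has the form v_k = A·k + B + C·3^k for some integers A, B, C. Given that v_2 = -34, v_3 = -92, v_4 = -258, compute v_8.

-19714

The three given values yield: 2A + B + 9C = -34; 3A + B + 27C = -92; 4A + B + 81C = -258.
Subtracting the first from the second: A + 18C = -58.
Subtracting the second from the third: A + 54C = -166.
Solving: C = -3, A = -4, then B = 1.
Hence v_8 = -4·8 + 1 + (-3)·6561 = -19714.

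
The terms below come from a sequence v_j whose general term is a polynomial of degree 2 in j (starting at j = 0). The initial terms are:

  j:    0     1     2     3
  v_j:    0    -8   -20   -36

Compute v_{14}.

-476

1st diffs: -8, -12, -16.
2nd diffs: -4, -4 (constant).
Newton forward-difference form: v_j = (-8)·C(j,1) + (-4)·C(j,2).
At j = 14: j = 14, so v_{14} = -112 - 364 = -476.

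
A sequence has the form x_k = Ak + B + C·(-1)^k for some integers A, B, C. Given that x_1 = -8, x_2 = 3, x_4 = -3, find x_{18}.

-45

Write the equations: A + B - C = -8; 2A + B + C = 3; 4A + B + C = -3.
Subtracting the first from the second: A + 2C = 11.
Subtracting the second from the third: 2A = -6.
Solving: C = 7, A = -3, then B = 2.
Hence x_{18} = -3·18 + 2 + 7·1 = -45.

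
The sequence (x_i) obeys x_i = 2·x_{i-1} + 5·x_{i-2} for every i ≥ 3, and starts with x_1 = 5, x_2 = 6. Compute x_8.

15684

Iterate the recurrence:
x_3 = 37, x_4 = 104, x_5 = 393, x_6 = 1306, x_7 = 4577, x_8 = 15684.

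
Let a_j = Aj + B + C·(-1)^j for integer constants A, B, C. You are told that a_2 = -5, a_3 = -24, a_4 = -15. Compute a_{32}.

-155

Write the equations: 2A + B + C = -5; 3A + B - C = -24; 4A + B + C = -15.
Subtracting the first from the second: A - 2C = -19.
Subtracting the second from the third: A + 2C = 9.
Solving: C = 7, A = -5, then B = -2.
So a_j = -5·j + (-2) + 7·(-1)^j; at j=32 this is -155.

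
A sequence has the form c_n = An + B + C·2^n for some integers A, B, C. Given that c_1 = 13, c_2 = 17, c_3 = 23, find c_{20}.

Write the equations: A + B + 2C = 13; 2A + B + 4C = 17; 3A + B + 8C = 23.
Subtracting the first from the second: A + 2C = 4.
Subtracting the second from the third: A + 4C = 6.
Solving: C = 1, A = 2, then B = 9.
So c_n = 2·n + 9 + 1·2^n; at n=20 this is 1048625.

1048625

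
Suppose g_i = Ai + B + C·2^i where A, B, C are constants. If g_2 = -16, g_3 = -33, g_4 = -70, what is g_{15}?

-163797

Write the equations: 2A + B + 4C = -16; 3A + B + 8C = -33; 4A + B + 16C = -70.
Subtracting the first from the second: A + 4C = -17.
Subtracting the second from the third: A + 8C = -37.
Solving: C = -5, A = 3, then B = -2.
Hence g_{15} = 3·15 + (-2) + (-5)·32768 = -163797.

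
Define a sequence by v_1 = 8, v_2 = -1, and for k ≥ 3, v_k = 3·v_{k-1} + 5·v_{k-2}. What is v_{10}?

634754

Compute successive terms:
v_3 = 37;  v_4 = 106;  v_5 = 503;  v_6 = 2039;  v_7 = 8632;  v_8 = 36091;  v_9 = 151433;  v_{10} = 634754.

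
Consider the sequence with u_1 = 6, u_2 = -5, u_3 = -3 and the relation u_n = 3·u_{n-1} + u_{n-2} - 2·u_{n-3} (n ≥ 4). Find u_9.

-6987

u_4 = -26  u_5 = -71  u_6 = -233  u_7 = -718  u_8 = -2245  u_9 = -6987.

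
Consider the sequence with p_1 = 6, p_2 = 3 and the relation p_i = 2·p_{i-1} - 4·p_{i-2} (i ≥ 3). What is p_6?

p_3 = -18;  p_4 = -48;  p_5 = -24;  p_6 = 144.

144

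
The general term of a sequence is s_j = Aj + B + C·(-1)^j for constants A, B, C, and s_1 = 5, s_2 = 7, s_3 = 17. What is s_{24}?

139

Write the equations: A + B - C = 5; 2A + B + C = 7; 3A + B - C = 17.
Subtracting the first from the second: A + 2C = 2.
Subtracting the second from the third: A - 2C = 10.
Solving: C = -2, A = 6, then B = -3.
So s_j = 6·j + (-3) + (-2)·(-1)^j; at j=24 this is 139.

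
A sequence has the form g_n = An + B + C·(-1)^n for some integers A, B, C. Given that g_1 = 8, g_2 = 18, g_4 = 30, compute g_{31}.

188

At n = 1, 2, 4: A + B - C = 8; 2A + B + C = 18; 4A + B + C = 30.
Subtracting the first from the second: A + 2C = 10.
Subtracting the second from the third: 2A = 12.
Solving: C = 2, A = 6, then B = 4.
So g_n = 6·n + 4 + 2·(-1)^n; at n=31 this is 188.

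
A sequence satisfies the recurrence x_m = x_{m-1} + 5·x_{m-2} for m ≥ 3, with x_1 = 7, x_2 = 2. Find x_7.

1627

Applying the relation repeatedly:
x_3 = 37;  x_4 = 47;  x_5 = 232;  x_6 = 467;  x_7 = 1627.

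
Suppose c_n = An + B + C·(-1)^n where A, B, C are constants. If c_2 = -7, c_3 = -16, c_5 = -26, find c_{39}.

-196

Write the equations: 2A + B + C = -7; 3A + B - C = -16; 5A + B - C = -26.
Subtracting the first from the second: A - 2C = -9.
Subtracting the second from the third: 2A = -10.
Solving: C = 2, A = -5, then B = 1.
Therefore c_{39} = -195 + 1 + 2·(-1) = -196.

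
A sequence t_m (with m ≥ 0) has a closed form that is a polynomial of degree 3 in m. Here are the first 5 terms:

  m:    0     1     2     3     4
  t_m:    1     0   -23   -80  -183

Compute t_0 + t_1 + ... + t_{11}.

-10834

1st diffs: -1, -23, -57, -103.
2nd diffs: -22, -34, -46.
3rd diffs: -12, -12 (constant).
So t_m = -2m^3 - 5m^2 + 6m + 1.
Continuing: …, -344, -575, -888, -1295, …, t_{11} = -3200.
Summing m = 0..11 (12 terms) gives -10834.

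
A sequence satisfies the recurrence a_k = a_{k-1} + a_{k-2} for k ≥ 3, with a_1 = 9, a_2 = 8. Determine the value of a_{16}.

a_3 = 17  a_4 = 25  a_5 = 42  …  a_{13} = 1953  a_{14} = 3160  a_{15} = 5113  a_{16} = 8273.

8273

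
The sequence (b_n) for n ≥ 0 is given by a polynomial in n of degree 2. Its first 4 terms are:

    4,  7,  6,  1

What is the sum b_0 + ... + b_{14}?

1st diffs: 3, -1, -5.
2nd diffs: -4, -4 (constant).
Newton forward-difference form: b_n = 4 + 3·C(n,1) + (-4)·C(n,2).
Continuing: …, -8, -21, -38, -59, …, b_{14} = -318.
Summing n = 0..14 (15 terms) gives -1445.

-1445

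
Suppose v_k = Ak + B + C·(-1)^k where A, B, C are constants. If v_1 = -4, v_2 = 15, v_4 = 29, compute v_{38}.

267

Plug in k = 1, 2, 4: A + B - C = -4; 2A + B + C = 15; 4A + B + C = 29.
Subtracting the first from the second: A + 2C = 19.
Subtracting the second from the third: 2A = 14.
Solving: C = 6, A = 7, then B = -5.
Therefore v_{38} = 266 + (-5) + 6·1 = 267.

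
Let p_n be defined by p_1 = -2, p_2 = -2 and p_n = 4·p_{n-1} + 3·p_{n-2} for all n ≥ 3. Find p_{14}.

Iterate the recurrence:
p_3 = -14, p_4 = -62, p_5 = -290, …, p_{11} = -2913230, p_{12} = -13534142, p_{13} = -62876258, p_{14} = -292107458.

-292107458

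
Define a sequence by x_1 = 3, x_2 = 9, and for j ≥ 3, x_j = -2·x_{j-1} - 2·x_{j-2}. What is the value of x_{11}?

-384

x_3 = -24; x_4 = 30; x_5 = -12; x_6 = -36; x_7 = 96; x_8 = -120; x_9 = 48; x_{10} = 144; x_{11} = -384.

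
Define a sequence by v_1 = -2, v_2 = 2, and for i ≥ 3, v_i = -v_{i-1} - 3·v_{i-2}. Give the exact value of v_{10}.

62

Applying the relation repeatedly:
v_3 = 4;  v_4 = -10;  v_5 = -2;  v_6 = 32;  v_7 = -26;  v_8 = -70;  v_9 = 148;  v_{10} = 62.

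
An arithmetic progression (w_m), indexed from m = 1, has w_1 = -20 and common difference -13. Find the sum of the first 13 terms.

-1274

w_m = -20 + (m - 1)·(-13).
w_{13} = -176; S = 13·(-20 + (-176))/2 = -1274.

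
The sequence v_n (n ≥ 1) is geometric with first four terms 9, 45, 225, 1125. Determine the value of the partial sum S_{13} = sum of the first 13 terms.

Common ratio r = 5.
v_n = 9·5^(n-1).
S = 9·(5^13 - 1)/(5 - 1) = 9·(1220703125 - 1)/(4) = 2746582029.

2746582029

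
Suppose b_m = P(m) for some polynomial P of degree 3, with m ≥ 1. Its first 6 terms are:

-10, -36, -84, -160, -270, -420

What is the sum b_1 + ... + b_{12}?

1st diffs: -26, -48, -76, -110, -150.
2nd diffs: -22, -28, -34, -40.
3rd diffs: -6, -6, -6 (constant).
Newton forward-difference form: b_m = -10 + (-26)·C(m-1,1) + (-22)·C(m-1,2) + (-6)·C(m-1,3).
Continuing: …, -616, -864, -1170, -1540, …, b_{12} = -2496.
Summing m = 1..12 (12 terms) gives -9646.

-9646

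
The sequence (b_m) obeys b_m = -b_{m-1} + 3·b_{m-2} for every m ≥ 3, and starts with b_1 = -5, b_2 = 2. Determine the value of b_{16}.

Iterate the recurrence:
b_3 = -17, b_4 = 23, b_5 = -74, …, b_{13} = -52565, b_{14} = 120818, b_{15} = -278513, b_{16} = 640967.

640967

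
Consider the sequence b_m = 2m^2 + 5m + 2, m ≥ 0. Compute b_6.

b_6 = 2·6^2 + 5·6 + 2 = 104.

104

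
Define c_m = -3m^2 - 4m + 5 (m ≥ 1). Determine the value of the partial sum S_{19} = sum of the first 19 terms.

-8075

Over m = 1..19: Σm = 190, Σm² = 2470.
Total = (-3)·2470 + (-4)·190 + (5)·19 = -8075.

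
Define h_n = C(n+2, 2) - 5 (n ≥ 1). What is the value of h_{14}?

115

C(16, 2) = 120, so h_{14} = 115.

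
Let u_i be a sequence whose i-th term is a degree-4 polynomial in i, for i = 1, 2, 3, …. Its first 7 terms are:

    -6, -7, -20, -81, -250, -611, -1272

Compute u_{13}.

-20610

1st diffs: -1, -13, -61, -169, -361, -661.
2nd diffs: -12, -48, -108, -192, -300.
3rd diffs: -36, -60, -84, -108.
4th diffs: -24, -24, -24 (constant).
Newton forward-difference form: u_i = -6 + (-1)·C(i-1,1) + (-12)·C(i-1,2) + (-36)·C(i-1,3) + (-24)·C(i-1,4).
At i = 13: i-1 = 12, so u_{13} = -6 - 12 - 792 - 7920 - 11880 = -20610.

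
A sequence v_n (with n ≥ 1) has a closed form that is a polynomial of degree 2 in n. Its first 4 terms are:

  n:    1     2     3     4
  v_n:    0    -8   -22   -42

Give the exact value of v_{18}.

1st diffs: -8, -14, -20.
2nd diffs: -6, -6 (constant).
Newton forward-difference form: v_n = (-8)·C(n-1,1) + (-6)·C(n-1,2).
At n = 18: n-1 = 17, so v_{18} = -136 - 816 = -952.

-952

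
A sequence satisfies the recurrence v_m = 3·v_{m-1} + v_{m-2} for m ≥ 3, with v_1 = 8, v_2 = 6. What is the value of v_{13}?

3935528

Iterate the recurrence:
v_3 = 26, v_4 = 84, v_5 = 278, …, v_{10} = 109236, v_{11} = 360782, v_{12} = 1191582, v_{13} = 3935528.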